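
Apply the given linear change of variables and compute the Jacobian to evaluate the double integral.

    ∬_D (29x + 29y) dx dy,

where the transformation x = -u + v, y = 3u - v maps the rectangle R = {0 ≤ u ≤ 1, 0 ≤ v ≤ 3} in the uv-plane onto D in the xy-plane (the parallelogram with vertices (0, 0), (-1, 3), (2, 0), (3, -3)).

Compute the Jacobian determinant of (x, y) with respect to (u, v):

    ∂(x,y)/∂(u,v) = | -1  1 | = (-1)(-1) - (1)(3) = -2.
                   | 3  -1 |

Its absolute value is |J| = 2 (the area scaling factor).

Substituting x = -u + v, y = 3u - v into the integrand,

    29x + 29y → 58u,

so the integral becomes

    ∬_R (58u) · |J| du dv = ∫_0^1 ∫_0^3 (116u) dv du.

Inner (v): 348u.
Outer (u): 174.

Therefore ∬_D (29x + 29y) dx dy = 174.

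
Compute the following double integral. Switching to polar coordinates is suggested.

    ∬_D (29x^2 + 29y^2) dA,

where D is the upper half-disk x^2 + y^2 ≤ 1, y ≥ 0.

The region D is 0 ≤ r ≤ 1, 0 ≤ θ ≤ π in polar coordinates, where x = r cos(θ), y = r sin(θ), and dA = r dr dθ.

Under the substitution, the integrand becomes 29r^2, so

    ∬_D (29x^2 + 29y^2) dA = ∫_{0}^{π} ∫_{0}^{1} (29r^2) · r dr dθ.

Inner integral (in r): ∫_{0}^{1} (29r^2) · r dr = 29/4.

Outer integral (in θ): ∫_{0}^{π} (29/4) dθ = 29π/4.

Therefore ∬_D (29x^2 + 29y^2) dA = 29π/4.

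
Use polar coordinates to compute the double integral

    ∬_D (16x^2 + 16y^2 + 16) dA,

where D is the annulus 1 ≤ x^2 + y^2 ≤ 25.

The region D is 1 ≤ r ≤ 5, 0 ≤ θ ≤ 2π in polar coordinates, where x = r cos(θ), y = r sin(θ), and dA = r dr dθ.

Under the substitution, the integrand becomes 16r^2 + 16, so

    ∬_D (16x^2 + 16y^2 + 16) dA = ∫_{0}^{2π} ∫_{1}^{5} (16r^2 + 16) · r dr dθ.

Inner integral (in r): ∫_{1}^{5} (16r^2 + 16) · r dr = 2688.

Outer integral (in θ): ∫_{0}^{2π} (2688) dθ = 5376π.

Therefore ∬_D (16x^2 + 16y^2 + 16) dA = 5376π.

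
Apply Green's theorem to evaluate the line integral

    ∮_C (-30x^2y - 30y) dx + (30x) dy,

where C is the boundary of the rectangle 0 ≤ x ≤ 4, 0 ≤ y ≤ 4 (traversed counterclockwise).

Green's theorem converts the closed line integral into a double integral over the enclosed region D:

    ∮_C P dx + Q dy = ∬_D (∂Q/∂x - ∂P/∂y) dA.

Here P = -30x^2y - 30y, Q = 30x, so

    ∂Q/∂x = 30,    ∂P/∂y = -30x^2 - 30,
    ∂Q/∂x - ∂P/∂y = 30x^2 + 60.

D is the region 0 ≤ x ≤ 4, 0 ≤ y ≤ 4. Evaluating the double integral:

    ∬_D (30x^2 + 60) dA = ∫_0^{4} ∫_0^{4} (30x^2 + 60) dy dx.

Inner (y from 0 to 4): 120x^2 + 240.
Outer (x from 0 to 4): 3520.

Therefore ∮_C P dx + Q dy = 3520.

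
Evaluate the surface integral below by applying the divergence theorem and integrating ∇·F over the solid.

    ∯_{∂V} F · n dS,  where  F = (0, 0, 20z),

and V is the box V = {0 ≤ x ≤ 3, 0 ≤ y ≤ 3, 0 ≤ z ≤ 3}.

By the divergence theorem,

    ∯_{∂V} F · n dS = ∭_V (∇ · F) dV.

Compute the divergence:
    ∇ · F = ∂F_x/∂x + ∂F_y/∂y + ∂F_z/∂z = 0 + 0 + 20 = 20.

V is a rectangular box, so dV = dx dy dz with 0 ≤ x ≤ 3, 0 ≤ y ≤ 3, 0 ≤ z ≤ 3.

Integrate (20) over V as an iterated integral:

    ∭_V (∇·F) dV = ∫_0^{3} ∫_0^{3} ∫_0^{3} (20) dz dy dx.

Inner (z from 0 to 3): 60.
Middle (y from 0 to 3): 180.
Outer (x from 0 to 3): 540.

Therefore ∯_{∂V} F · n dS = 540.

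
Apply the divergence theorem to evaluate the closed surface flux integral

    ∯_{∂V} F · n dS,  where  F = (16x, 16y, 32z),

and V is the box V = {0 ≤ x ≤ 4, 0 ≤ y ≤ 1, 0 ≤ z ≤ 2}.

By the divergence theorem,

    ∯_{∂V} F · n dS = ∭_V (∇ · F) dV.

Compute the divergence:
    ∇ · F = ∂F_x/∂x + ∂F_y/∂y + ∂F_z/∂z = 16 + 16 + 32 = 64.

V is a rectangular box, so dV = dx dy dz with 0 ≤ x ≤ 4, 0 ≤ y ≤ 1, 0 ≤ z ≤ 2.

Integrate (64) over V as an iterated integral:

    ∭_V (∇·F) dV = ∫_0^{4} ∫_0^{1} ∫_0^{2} (64) dz dy dx.

Inner (z from 0 to 2): 128.
Middle (y from 0 to 1): 128.
Outer (x from 0 to 4): 512.

Therefore ∯_{∂V} F · n dS = 512.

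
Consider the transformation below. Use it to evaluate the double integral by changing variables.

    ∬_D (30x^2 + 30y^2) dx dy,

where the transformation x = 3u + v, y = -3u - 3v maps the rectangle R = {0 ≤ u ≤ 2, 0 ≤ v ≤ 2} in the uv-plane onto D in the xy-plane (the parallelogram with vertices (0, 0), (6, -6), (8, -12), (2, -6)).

Compute the Jacobian determinant of (x, y) with respect to (u, v):

    ∂(x,y)/∂(u,v) = | 3  1 | = (3)(-3) - (1)(-3) = -6.
                   | -3  -3 |

Its absolute value is |J| = 6 (the area scaling factor).

Substituting x = 3u + v, y = -3u - 3v into the integrand,

    30x^2 + 30y^2 → 540u^2 + 720u v + 300v^2,

so the integral becomes

    ∬_R (540u^2 + 720u v + 300v^2) · |J| du dv = ∫_0^2 ∫_0^2 (3240u^2 + 4320u v + 1800v^2) dv du.

Inner (v): 6480u^2 + 8640u + 4800.
Outer (u): 44160.

Therefore ∬_D (30x^2 + 30y^2) dx dy = 44160.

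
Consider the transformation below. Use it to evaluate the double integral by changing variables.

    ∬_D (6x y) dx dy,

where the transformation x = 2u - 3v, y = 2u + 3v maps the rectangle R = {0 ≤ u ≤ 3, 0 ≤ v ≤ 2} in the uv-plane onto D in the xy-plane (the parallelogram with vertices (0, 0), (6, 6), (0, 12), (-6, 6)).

Compute the Jacobian determinant of (x, y) with respect to (u, v):

    ∂(x,y)/∂(u,v) = | 2  -3 | = (2)(3) - (-3)(2) = 12.
                   | 2  3 |

Its absolute value is |J| = 12 (the area scaling factor).

Substituting x = 2u - 3v, y = 2u + 3v into the integrand,

    6x y → 24u^2 - 54v^2,

so the integral becomes

    ∬_R (24u^2 - 54v^2) · |J| du dv = ∫_0^3 ∫_0^2 (288u^2 - 648v^2) dv du.

Inner (v): 576u^2 - 1728.
Outer (u): 0.

Therefore ∬_D (6x y) dx dy = 0.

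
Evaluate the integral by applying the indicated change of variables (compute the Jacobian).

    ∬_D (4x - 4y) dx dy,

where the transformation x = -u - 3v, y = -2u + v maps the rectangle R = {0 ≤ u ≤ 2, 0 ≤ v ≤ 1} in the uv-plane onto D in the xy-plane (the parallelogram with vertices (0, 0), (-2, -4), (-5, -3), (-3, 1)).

Compute the Jacobian determinant of (x, y) with respect to (u, v):

    ∂(x,y)/∂(u,v) = | -1  -3 | = (-1)(1) - (-3)(-2) = -7.
                   | -2  1 |

Its absolute value is |J| = 7 (the area scaling factor).

Substituting x = -u - 3v, y = -2u + v into the integrand,

    4x - 4y → 4u - 16v,

so the integral becomes

    ∬_R (4u - 16v) · |J| du dv = ∫_0^2 ∫_0^1 (28u - 112v) dv du.

Inner (v): 28u - 56.
Outer (u): -56.

Therefore ∬_D (4x - 4y) dx dy = -56.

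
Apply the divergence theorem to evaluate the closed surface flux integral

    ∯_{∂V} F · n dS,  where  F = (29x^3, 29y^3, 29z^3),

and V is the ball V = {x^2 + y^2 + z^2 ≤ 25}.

By the divergence theorem,

    ∯_{∂V} F · n dS = ∭_V (∇ · F) dV.

Compute the divergence:
    ∇ · F = ∂F_x/∂x + ∂F_y/∂y + ∂F_z/∂z = 87x^2 + 87y^2 + 87z^2.

In spherical coordinates, x = ρ sin(φ) cos(θ), y = ρ sin(φ) sin(θ), z = ρ cos(φ), dV = ρ^2 sin(φ) dρ dφ dθ, with 0 ≤ ρ ≤ 5, 0 ≤ φ ≤ π, 0 ≤ θ ≤ 2π.

The integrand, after substitution and multiplying by the volume element, becomes (87ρ^2) · ρ^2 sin(φ), so

    ∭_V (∇·F) dV = ∫_0^{2π} ∫_0^{π} ∫_0^{5} (87ρ^2) · ρ^2 sin(φ) dρ dφ dθ.

Inner (ρ from 0 to 5): 54375sin(φ).
Middle (φ from 0 to π): 108750.
Outer (θ from 0 to 2π): 217500π.

Therefore ∯_{∂V} F · n dS = 217500π.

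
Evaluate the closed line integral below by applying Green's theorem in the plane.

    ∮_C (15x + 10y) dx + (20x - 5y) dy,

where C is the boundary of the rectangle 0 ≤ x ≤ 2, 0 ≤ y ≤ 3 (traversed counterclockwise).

Green's theorem converts the closed line integral into a double integral over the enclosed region D:

    ∮_C P dx + Q dy = ∬_D (∂Q/∂x - ∂P/∂y) dA.

Here P = 15x + 10y, Q = 20x - 5y, so

    ∂Q/∂x = 20,    ∂P/∂y = 10,
    ∂Q/∂x - ∂P/∂y = 10.

D is the region 0 ≤ x ≤ 2, 0 ≤ y ≤ 3. Evaluating the double integral:

    ∬_D (10) dA = ∫_0^{2} ∫_0^{3} (10) dy dx.

Inner (y from 0 to 3): 30.
Outer (x from 0 to 2): 60.

Therefore ∮_C P dx + Q dy = 60.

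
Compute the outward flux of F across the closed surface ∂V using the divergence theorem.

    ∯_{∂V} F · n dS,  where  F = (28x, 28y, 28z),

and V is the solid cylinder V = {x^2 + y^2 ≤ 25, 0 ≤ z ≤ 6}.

By the divergence theorem,

    ∯_{∂V} F · n dS = ∭_V (∇ · F) dV.

Compute the divergence:
    ∇ · F = ∂F_x/∂x + ∂F_y/∂y + ∂F_z/∂z = 28 + 28 + 28 = 84.

In cylindrical coordinates, x = r cos(θ), y = r sin(θ), z = z, dV = r dr dθ dz, with 0 ≤ r ≤ 5, 0 ≤ θ ≤ 2π, 0 ≤ z ≤ 6.

The integrand, after substitution and multiplying by the volume element, becomes (84) · r, so

    ∭_V (∇·F) dV = ∫_0^{2π} ∫_0^{5} ∫_0^{6} (84) · r dz dr dθ.

Inner (z from 0 to 6): 504r.
Middle (r from 0 to 5): 6300.
Outer (θ from 0 to 2π): 12600π.

Therefore ∯_{∂V} F · n dS = 12600π.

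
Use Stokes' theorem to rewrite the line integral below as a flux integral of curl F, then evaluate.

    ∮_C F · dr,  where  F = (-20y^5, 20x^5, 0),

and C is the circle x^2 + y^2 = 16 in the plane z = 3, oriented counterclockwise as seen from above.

Let S be the flat disk x^2 + y^2 ≤ 16 in the plane z = 3, with upward unit normal n̂ = ẑ. By Stokes' theorem,

    ∮_C F · dr = ∬_S (∇ × F) · n̂ dS = ∬_D (curl F)_z dA,

where D is the disk x^2 + y^2 ≤ 16.

Compute the curl of F = (-20y^5, 20x^5, 0):
    (∇ × F)_x = ∂F_z/∂y - ∂F_y/∂z = 0,
    (∇ × F)_y = ∂F_x/∂z - ∂F_z/∂x = 0,
    (∇ × F)_z = ∂F_y/∂x - ∂F_x/∂y = 100x^4 + 100y^4.

On z = 3, (curl F)_z = 100x^4 + 100y^4.

Convert to polar (x = r cos θ, y = r sin θ, dA = r dr dθ); the integrand becomes 100r^4(sin(θ)^4 + cos(θ)^4), so

    ∬_D (curl F)_z dA = ∫_0^{2π} ∫_0^{4} (100r^4(sin(θ)^4 + cos(θ)^4)) · r dr dθ.

Inner (r from 0 to 4): 204800sin(θ)^4/3 + 204800cos(θ)^4/3.
Outer (θ from 0 to 2π): 102400π.

Therefore ∮_C F · dr = 102400π.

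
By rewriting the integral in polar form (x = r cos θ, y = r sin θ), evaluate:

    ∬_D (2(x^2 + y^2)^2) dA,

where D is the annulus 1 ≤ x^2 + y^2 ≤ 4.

The region D is 1 ≤ r ≤ 2, 0 ≤ θ ≤ 2π in polar coordinates, where x = r cos(θ), y = r sin(θ), and dA = r dr dθ.

Under the substitution, the integrand becomes 2r^4, so

    ∬_D (2(x^2 + y^2)^2) dA = ∫_{0}^{2π} ∫_{1}^{2} (2r^4) · r dr dθ.

Inner integral (in r): ∫_{1}^{2} (2r^4) · r dr = 21.

Outer integral (in θ): ∫_{0}^{2π} (21) dθ = 42π.

Therefore ∬_D (2(x^2 + y^2)^2) dA = 42π.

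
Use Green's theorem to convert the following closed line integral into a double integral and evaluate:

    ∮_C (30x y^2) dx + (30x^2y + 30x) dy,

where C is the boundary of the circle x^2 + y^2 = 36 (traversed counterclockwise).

Green's theorem converts the closed line integral into a double integral over the enclosed region D:

    ∮_C P dx + Q dy = ∬_D (∂Q/∂x - ∂P/∂y) dA.

Here P = 30x y^2, Q = 30x^2y + 30x, so

    ∂Q/∂x = 60x y + 30,    ∂P/∂y = 60x y,
    ∂Q/∂x - ∂P/∂y = 30.

D is the region x^2 + y^2 ≤ 36. Evaluating the double integral:

In polar coordinates (x = r cos θ, y = r sin θ, dA = r dr dθ) the integrand becomes 30, so

    ∬_D (30) dA = ∫_0^{2π} ∫_0^{6} (30) · r dr dθ.

Inner (r from 0 to 6): 540.
Outer (θ from 0 to 2π): 1080π.

Therefore ∮_C P dx + Q dy = 1080π.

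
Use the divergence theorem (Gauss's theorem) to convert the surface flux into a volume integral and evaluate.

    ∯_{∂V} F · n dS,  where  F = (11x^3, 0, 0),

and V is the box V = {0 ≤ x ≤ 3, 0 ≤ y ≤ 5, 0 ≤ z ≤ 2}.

By the divergence theorem,

    ∯_{∂V} F · n dS = ∭_V (∇ · F) dV.

Compute the divergence:
    ∇ · F = ∂F_x/∂x + ∂F_y/∂y + ∂F_z/∂z = 33x^2 + 0 + 0 = 33x^2.

V is a rectangular box, so dV = dx dy dz with 0 ≤ x ≤ 3, 0 ≤ y ≤ 5, 0 ≤ z ≤ 2.

Integrate (33x^2) over V as an iterated integral:

    ∭_V (∇·F) dV = ∫_0^{3} ∫_0^{5} ∫_0^{2} (33x^2) dz dy dx.

Inner (z from 0 to 2): 66x^2.
Middle (y from 0 to 5): 330x^2.
Outer (x from 0 to 3): 2970.

Therefore ∯_{∂V} F · n dS = 2970.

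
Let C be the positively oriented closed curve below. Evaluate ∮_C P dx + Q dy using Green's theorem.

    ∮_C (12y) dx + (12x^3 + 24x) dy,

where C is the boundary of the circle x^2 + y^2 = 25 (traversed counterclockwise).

Green's theorem converts the closed line integral into a double integral over the enclosed region D:

    ∮_C P dx + Q dy = ∬_D (∂Q/∂x - ∂P/∂y) dA.

Here P = 12y, Q = 12x^3 + 24x, so

    ∂Q/∂x = 36x^2 + 24,    ∂P/∂y = 12,
    ∂Q/∂x - ∂P/∂y = 36x^2 + 12.

D is the region x^2 + y^2 ≤ 25. Evaluating the double integral:

In polar coordinates (x = r cos θ, y = r sin θ, dA = r dr dθ) the integrand becomes 36r^2cos(θ)^2 + 12, so

    ∬_D (36x^2 + 12) dA = ∫_0^{2π} ∫_0^{5} (36r^2cos(θ)^2 + 12) · r dr dθ.

Inner (r from 0 to 5): 5625cos(θ)^2 + 150.
Outer (θ from 0 to 2π): 5925π.

Therefore ∮_C P dx + Q dy = 5925π.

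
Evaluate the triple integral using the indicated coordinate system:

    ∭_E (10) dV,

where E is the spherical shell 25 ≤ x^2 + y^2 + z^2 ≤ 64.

In spherical coordinates, x = ρ sin(φ) cos(θ), y = ρ sin(φ) sin(θ), z = ρ cos(φ), and dV = ρ^2 sin(φ) dρ dφ dθ.

The integrand becomes 10, so

    ∭_E (10) dV = ∫_{0}^{2π} ∫_{0}^{π} ∫_{5}^{8} (10) · ρ^2 sin(φ) dρ dφ dθ.

Inner (ρ): 1290sin(φ).
Middle (φ): 2580.
Outer (θ): 5160π.

Therefore the triple integral equals 5160π.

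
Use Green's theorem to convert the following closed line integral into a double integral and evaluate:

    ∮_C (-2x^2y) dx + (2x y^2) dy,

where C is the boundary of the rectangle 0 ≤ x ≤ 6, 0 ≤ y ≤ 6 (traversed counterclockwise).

Green's theorem converts the closed line integral into a double integral over the enclosed region D:

    ∮_C P dx + Q dy = ∬_D (∂Q/∂x - ∂P/∂y) dA.

Here P = -2x^2y, Q = 2x y^2, so

    ∂Q/∂x = 2y^2,    ∂P/∂y = -2x^2,
    ∂Q/∂x - ∂P/∂y = 2x^2 + 2y^2.

D is the region 0 ≤ x ≤ 6, 0 ≤ y ≤ 6. Evaluating the double integral:

    ∬_D (2x^2 + 2y^2) dA = ∫_0^{6} ∫_0^{6} (2x^2 + 2y^2) dy dx.

Inner (y from 0 to 6): 12x^2 + 144.
Outer (x from 0 to 6): 1728.

Therefore ∮_C P dx + Q dy = 1728.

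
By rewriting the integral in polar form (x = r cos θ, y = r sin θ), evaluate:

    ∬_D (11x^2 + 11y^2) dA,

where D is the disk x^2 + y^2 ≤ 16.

The region D is 0 ≤ r ≤ 4, 0 ≤ θ ≤ 2π in polar coordinates, where x = r cos(θ), y = r sin(θ), and dA = r dr dθ.

Under the substitution, the integrand becomes 11r^2, so

    ∬_D (11x^2 + 11y^2) dA = ∫_{0}^{2π} ∫_{0}^{4} (11r^2) · r dr dθ.

Inner integral (in r): ∫_{0}^{4} (11r^2) · r dr = 704.

Outer integral (in θ): ∫_{0}^{2π} (704) dθ = 1408π.

Therefore ∬_D (11x^2 + 11y^2) dA = 1408π.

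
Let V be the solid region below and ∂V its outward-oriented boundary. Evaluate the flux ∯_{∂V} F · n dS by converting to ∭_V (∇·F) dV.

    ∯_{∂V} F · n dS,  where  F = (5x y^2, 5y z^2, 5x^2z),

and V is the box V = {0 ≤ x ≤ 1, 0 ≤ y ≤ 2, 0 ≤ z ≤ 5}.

By the divergence theorem,

    ∯_{∂V} F · n dS = ∭_V (∇ · F) dV.

Compute the divergence:
    ∇ · F = ∂F_x/∂x + ∂F_y/∂y + ∂F_z/∂z = 5y^2 + 5z^2 + 5x^2 = 5x^2 + 5y^2 + 5z^2.

V is a rectangular box, so dV = dx dy dz with 0 ≤ x ≤ 1, 0 ≤ y ≤ 2, 0 ≤ z ≤ 5.

Integrate (5x^2 + 5y^2 + 5z^2) over V as an iterated integral:

    ∭_V (∇·F) dV = ∫_0^{1} ∫_0^{2} ∫_0^{5} (5x^2 + 5y^2 + 5z^2) dz dy dx.

Inner (z from 0 to 5): 25x^2 + 25y^2 + 625/3.
Middle (y from 0 to 2): 50x^2 + 1450/3.
Outer (x from 0 to 1): 500.

Therefore ∯_{∂V} F · n dS = 500.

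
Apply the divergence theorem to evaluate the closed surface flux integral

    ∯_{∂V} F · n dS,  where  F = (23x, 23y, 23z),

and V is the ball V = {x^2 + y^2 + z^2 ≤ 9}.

By the divergence theorem,

    ∯_{∂V} F · n dS = ∭_V (∇ · F) dV.

Compute the divergence:
    ∇ · F = ∂F_x/∂x + ∂F_y/∂y + ∂F_z/∂z = 23 + 23 + 23 = 69.

In spherical coordinates, x = ρ sin(φ) cos(θ), y = ρ sin(φ) sin(θ), z = ρ cos(φ), dV = ρ^2 sin(φ) dρ dφ dθ, with 0 ≤ ρ ≤ 3, 0 ≤ φ ≤ π, 0 ≤ θ ≤ 2π.

The integrand, after substitution and multiplying by the volume element, becomes (69) · ρ^2 sin(φ), so

    ∭_V (∇·F) dV = ∫_0^{2π} ∫_0^{π} ∫_0^{3} (69) · ρ^2 sin(φ) dρ dφ dθ.

Inner (ρ from 0 to 3): 621sin(φ).
Middle (φ from 0 to π): 1242.
Outer (θ from 0 to 2π): 2484π.

Therefore ∯_{∂V} F · n dS = 2484π.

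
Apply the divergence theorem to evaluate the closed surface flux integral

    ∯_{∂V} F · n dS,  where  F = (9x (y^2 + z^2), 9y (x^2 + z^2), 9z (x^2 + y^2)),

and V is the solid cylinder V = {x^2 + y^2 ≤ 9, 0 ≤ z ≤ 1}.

By the divergence theorem,

    ∯_{∂V} F · n dS = ∭_V (∇ · F) dV.

Compute the divergence:
    ∇ · F = ∂F_x/∂x + ∂F_y/∂y + ∂F_z/∂z = 9y^2 + 9z^2 + 9x^2 + 9z^2 + 9x^2 + 9y^2 = 18x^2 + 18y^2 + 18z^2.

In cylindrical coordinates, x = r cos(θ), y = r sin(θ), z = z, dV = r dr dθ dz, with 0 ≤ r ≤ 3, 0 ≤ θ ≤ 2π, 0 ≤ z ≤ 1.

The integrand, after substitution and multiplying by the volume element, becomes (18r^2 + 18z^2) · r, so

    ∭_V (∇·F) dV = ∫_0^{2π} ∫_0^{3} ∫_0^{1} (18r^2 + 18z^2) · r dz dr dθ.

Inner (z from 0 to 1): 18r^3 + 6r.
Middle (r from 0 to 3): 783/2.
Outer (θ from 0 to 2π): 783π.

Therefore ∯_{∂V} F · n dS = 783π.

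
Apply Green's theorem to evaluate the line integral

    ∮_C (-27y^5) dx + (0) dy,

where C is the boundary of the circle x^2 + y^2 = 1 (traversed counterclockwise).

Green's theorem converts the closed line integral into a double integral over the enclosed region D:

    ∮_C P dx + Q dy = ∬_D (∂Q/∂x - ∂P/∂y) dA.

Here P = -27y^5, Q = 0, so

    ∂Q/∂x = 0,    ∂P/∂y = -135y^4,
    ∂Q/∂x - ∂P/∂y = 135y^4.

D is the region x^2 + y^2 ≤ 1. Evaluating the double integral:

In polar coordinates (x = r cos θ, y = r sin θ, dA = r dr dθ) the integrand becomes 135r^4sin(θ)^4, so

    ∬_D (135y^4) dA = ∫_0^{2π} ∫_0^{1} (135r^4sin(θ)^4) · r dr dθ.

Inner (r from 0 to 1): 45sin(θ)^4/2.
Outer (θ from 0 to 2π): 135π/8.

Therefore ∮_C P dx + Q dy = 135π/8.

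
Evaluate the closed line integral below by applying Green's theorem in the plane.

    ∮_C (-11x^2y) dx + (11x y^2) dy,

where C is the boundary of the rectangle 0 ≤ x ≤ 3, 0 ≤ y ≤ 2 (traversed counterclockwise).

Green's theorem converts the closed line integral into a double integral over the enclosed region D:

    ∮_C P dx + Q dy = ∬_D (∂Q/∂x - ∂P/∂y) dA.

Here P = -11x^2y, Q = 11x y^2, so

    ∂Q/∂x = 11y^2,    ∂P/∂y = -11x^2,
    ∂Q/∂x - ∂P/∂y = 11x^2 + 11y^2.

D is the region 0 ≤ x ≤ 3, 0 ≤ y ≤ 2. Evaluating the double integral:

    ∬_D (11x^2 + 11y^2) dA = ∫_0^{3} ∫_0^{2} (11x^2 + 11y^2) dy dx.

Inner (y from 0 to 2): 22x^2 + 88/3.
Outer (x from 0 to 3): 286.

Therefore ∮_C P dx + Q dy = 286.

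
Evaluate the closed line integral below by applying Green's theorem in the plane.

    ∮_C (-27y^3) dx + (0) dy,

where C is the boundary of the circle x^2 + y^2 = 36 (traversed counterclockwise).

Green's theorem converts the closed line integral into a double integral over the enclosed region D:

    ∮_C P dx + Q dy = ∬_D (∂Q/∂x - ∂P/∂y) dA.

Here P = -27y^3, Q = 0, so

    ∂Q/∂x = 0,    ∂P/∂y = -81y^2,
    ∂Q/∂x - ∂P/∂y = 81y^2.

D is the region x^2 + y^2 ≤ 36. Evaluating the double integral:

In polar coordinates (x = r cos θ, y = r sin θ, dA = r dr dθ) the integrand becomes 81r^2sin(θ)^2, so

    ∬_D (81y^2) dA = ∫_0^{2π} ∫_0^{6} (81r^2sin(θ)^2) · r dr dθ.

Inner (r from 0 to 6): 26244sin(θ)^2.
Outer (θ from 0 to 2π): 26244π.

Therefore ∮_C P dx + Q dy = 26244π.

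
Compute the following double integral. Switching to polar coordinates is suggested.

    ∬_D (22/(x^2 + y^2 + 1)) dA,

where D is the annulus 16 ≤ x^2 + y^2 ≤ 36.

The region D is 4 ≤ r ≤ 6, 0 ≤ θ ≤ 2π in polar coordinates, where x = r cos(θ), y = r sin(θ), and dA = r dr dθ.

Under the substitution, the integrand becomes 22/(r^2 + 1), so

    ∬_D (22/(x^2 + y^2 + 1)) dA = ∫_{0}^{2π} ∫_{4}^{6} (22/(r^2 + 1)) · r dr dθ.

Inner integral (in r): ∫_{4}^{6} (22/(r^2 + 1)) · r dr = log(177917621779460413/34271896307633).

Outer integral (in θ): ∫_{0}^{2π} (log(177917621779460413/34271896307633)) dθ = log((177917621779460413/34271896307633)^(2π)).

Therefore ∬_D (22/(x^2 + y^2 + 1)) dA = log((177917621779460413/34271896307633)^(2π)).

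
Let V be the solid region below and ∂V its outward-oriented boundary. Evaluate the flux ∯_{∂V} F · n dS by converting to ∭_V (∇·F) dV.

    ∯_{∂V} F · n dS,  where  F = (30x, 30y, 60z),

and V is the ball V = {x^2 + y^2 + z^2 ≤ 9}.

By the divergence theorem,

    ∯_{∂V} F · n dS = ∭_V (∇ · F) dV.

Compute the divergence:
    ∇ · F = ∂F_x/∂x + ∂F_y/∂y + ∂F_z/∂z = 30 + 30 + 60 = 120.

In spherical coordinates, x = ρ sin(φ) cos(θ), y = ρ sin(φ) sin(θ), z = ρ cos(φ), dV = ρ^2 sin(φ) dρ dφ dθ, with 0 ≤ ρ ≤ 3, 0 ≤ φ ≤ π, 0 ≤ θ ≤ 2π.

The integrand, after substitution and multiplying by the volume element, becomes (120) · ρ^2 sin(φ), so

    ∭_V (∇·F) dV = ∫_0^{2π} ∫_0^{π} ∫_0^{3} (120) · ρ^2 sin(φ) dρ dφ dθ.

Inner (ρ from 0 to 3): 1080sin(φ).
Middle (φ from 0 to π): 2160.
Outer (θ from 0 to 2π): 4320π.

Therefore ∯_{∂V} F · n dS = 4320π.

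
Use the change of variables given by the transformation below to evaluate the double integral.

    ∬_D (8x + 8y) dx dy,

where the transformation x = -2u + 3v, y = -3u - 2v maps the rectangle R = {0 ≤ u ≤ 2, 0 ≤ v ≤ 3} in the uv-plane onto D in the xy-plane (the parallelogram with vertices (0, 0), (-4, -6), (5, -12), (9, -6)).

Compute the Jacobian determinant of (x, y) with respect to (u, v):

    ∂(x,y)/∂(u,v) = | -2  3 | = (-2)(-2) - (3)(-3) = 13.
                   | -3  -2 |

Its absolute value is |J| = 13 (the area scaling factor).

Substituting x = -2u + 3v, y = -3u - 2v into the integrand,

    8x + 8y → -40u + 8v,

so the integral becomes

    ∬_R (-40u + 8v) · |J| du dv = ∫_0^2 ∫_0^3 (-520u + 104v) dv du.

Inner (v): 468 - 1560u.
Outer (u): -2184.

Therefore ∬_D (8x + 8y) dx dy = -2184.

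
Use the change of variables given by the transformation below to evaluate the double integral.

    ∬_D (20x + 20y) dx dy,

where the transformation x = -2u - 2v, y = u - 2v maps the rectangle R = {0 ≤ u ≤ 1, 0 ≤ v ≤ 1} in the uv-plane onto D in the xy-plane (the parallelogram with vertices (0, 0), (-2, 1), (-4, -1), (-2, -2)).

Compute the Jacobian determinant of (x, y) with respect to (u, v):

    ∂(x,y)/∂(u,v) = | -2  -2 | = (-2)(-2) - (-2)(1) = 6.
                   | 1  -2 |

Its absolute value is |J| = 6 (the area scaling factor).

Substituting x = -2u - 2v, y = u - 2v into the integrand,

    20x + 20y → -20u - 80v,

so the integral becomes

    ∬_R (-20u - 80v) · |J| du dv = ∫_0^1 ∫_0^1 (-120u - 480v) dv du.

Inner (v): -120u - 240.
Outer (u): -300.

Therefore ∬_D (20x + 20y) dx dy = -300.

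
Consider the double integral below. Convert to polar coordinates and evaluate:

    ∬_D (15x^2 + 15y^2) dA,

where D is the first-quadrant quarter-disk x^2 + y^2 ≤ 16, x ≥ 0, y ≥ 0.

The region D is 0 ≤ r ≤ 4, 0 ≤ θ ≤ π/2 in polar coordinates, where x = r cos(θ), y = r sin(θ), and dA = r dr dθ.

Under the substitution, the integrand becomes 15r^2, so

    ∬_D (15x^2 + 15y^2) dA = ∫_{0}^{π/2} ∫_{0}^{4} (15r^2) · r dr dθ.

Inner integral (in r): ∫_{0}^{4} (15r^2) · r dr = 960.

Outer integral (in θ): ∫_{0}^{π/2} (960) dθ = 480π.

Therefore ∬_D (15x^2 + 15y^2) dA = 480π.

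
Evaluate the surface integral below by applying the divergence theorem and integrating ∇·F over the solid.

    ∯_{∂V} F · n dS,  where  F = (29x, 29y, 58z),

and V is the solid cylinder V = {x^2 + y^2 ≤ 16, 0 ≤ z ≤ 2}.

By the divergence theorem,

    ∯_{∂V} F · n dS = ∭_V (∇ · F) dV.

Compute the divergence:
    ∇ · F = ∂F_x/∂x + ∂F_y/∂y + ∂F_z/∂z = 29 + 29 + 58 = 116.

In cylindrical coordinates, x = r cos(θ), y = r sin(θ), z = z, dV = r dr dθ dz, with 0 ≤ r ≤ 4, 0 ≤ θ ≤ 2π, 0 ≤ z ≤ 2.

The integrand, after substitution and multiplying by the volume element, becomes (116) · r, so

    ∭_V (∇·F) dV = ∫_0^{2π} ∫_0^{4} ∫_0^{2} (116) · r dz dr dθ.

Inner (z from 0 to 2): 232r.
Middle (r from 0 to 4): 1856.
Outer (θ from 0 to 2π): 3712π.

Therefore ∯_{∂V} F · n dS = 3712π.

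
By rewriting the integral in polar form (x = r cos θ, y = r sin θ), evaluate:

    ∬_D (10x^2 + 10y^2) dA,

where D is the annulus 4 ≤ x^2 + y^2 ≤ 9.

The region D is 2 ≤ r ≤ 3, 0 ≤ θ ≤ 2π in polar coordinates, where x = r cos(θ), y = r sin(θ), and dA = r dr dθ.

Under the substitution, the integrand becomes 10r^2, so

    ∬_D (10x^2 + 10y^2) dA = ∫_{0}^{2π} ∫_{2}^{3} (10r^2) · r dr dθ.

Inner integral (in r): ∫_{2}^{3} (10r^2) · r dr = 325/2.

Outer integral (in θ): ∫_{0}^{2π} (325/2) dθ = 325π.

Therefore ∬_D (10x^2 + 10y^2) dA = 325π.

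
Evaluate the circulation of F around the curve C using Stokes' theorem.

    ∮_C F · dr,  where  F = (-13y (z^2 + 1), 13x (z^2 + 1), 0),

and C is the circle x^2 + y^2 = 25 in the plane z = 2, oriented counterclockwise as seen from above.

Let S be the flat disk x^2 + y^2 ≤ 25 in the plane z = 2, with upward unit normal n̂ = ẑ. By Stokes' theorem,

    ∮_C F · dr = ∬_S (∇ × F) · n̂ dS = ∬_D (curl F)_z dA,

where D is the disk x^2 + y^2 ≤ 25.

Compute the curl of F = (-13y (z^2 + 1), 13x (z^2 + 1), 0):
    (∇ × F)_x = ∂F_z/∂y - ∂F_y/∂z = -26x z,
    (∇ × F)_y = ∂F_x/∂z - ∂F_z/∂x = -26y z,
    (∇ × F)_z = ∂F_y/∂x - ∂F_x/∂y = 26z^2 + 26.

On z = 2, (curl F)_z = 130.

Convert to polar (x = r cos θ, y = r sin θ, dA = r dr dθ); the integrand becomes 130, so

    ∬_D (curl F)_z dA = ∫_0^{2π} ∫_0^{5} (130) · r dr dθ.

Inner (r from 0 to 5): 1625.
Outer (θ from 0 to 2π): 3250π.

Therefore ∮_C F · dr = 3250π.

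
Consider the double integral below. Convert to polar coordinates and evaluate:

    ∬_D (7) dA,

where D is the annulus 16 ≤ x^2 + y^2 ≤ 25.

The region D is 4 ≤ r ≤ 5, 0 ≤ θ ≤ 2π in polar coordinates, where x = r cos(θ), y = r sin(θ), and dA = r dr dθ.

Under the substitution, the integrand becomes 7, so

    ∬_D (7) dA = ∫_{0}^{2π} ∫_{4}^{5} (7) · r dr dθ.

Inner integral (in r): ∫_{4}^{5} (7) · r dr = 63/2.

Outer integral (in θ): ∫_{0}^{2π} (63/2) dθ = 63π.

Therefore ∬_D (7) dA = 63π.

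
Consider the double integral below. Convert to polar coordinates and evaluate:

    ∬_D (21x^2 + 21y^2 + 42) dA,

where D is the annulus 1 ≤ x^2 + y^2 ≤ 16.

The region D is 1 ≤ r ≤ 4, 0 ≤ θ ≤ 2π in polar coordinates, where x = r cos(θ), y = r sin(θ), and dA = r dr dθ.

Under the substitution, the integrand becomes 21r^2 + 42, so

    ∬_D (21x^2 + 21y^2 + 42) dA = ∫_{0}^{2π} ∫_{1}^{4} (21r^2 + 42) · r dr dθ.

Inner integral (in r): ∫_{1}^{4} (21r^2 + 42) · r dr = 6615/4.

Outer integral (in θ): ∫_{0}^{2π} (6615/4) dθ = 6615π/2.

Therefore ∬_D (21x^2 + 21y^2 + 42) dA = 6615π/2.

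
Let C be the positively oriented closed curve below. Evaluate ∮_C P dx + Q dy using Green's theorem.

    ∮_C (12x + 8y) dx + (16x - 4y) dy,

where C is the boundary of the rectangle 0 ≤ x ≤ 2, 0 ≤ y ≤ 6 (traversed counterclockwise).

Green's theorem converts the closed line integral into a double integral over the enclosed region D:

    ∮_C P dx + Q dy = ∬_D (∂Q/∂x - ∂P/∂y) dA.

Here P = 12x + 8y, Q = 16x - 4y, so

    ∂Q/∂x = 16,    ∂P/∂y = 8,
    ∂Q/∂x - ∂P/∂y = 8.

D is the region 0 ≤ x ≤ 2, 0 ≤ y ≤ 6. Evaluating the double integral:

    ∬_D (8) dA = ∫_0^{2} ∫_0^{6} (8) dy dx.

Inner (y from 0 to 6): 48.
Outer (x from 0 to 2): 96.

Therefore ∮_C P dx + Q dy = 96.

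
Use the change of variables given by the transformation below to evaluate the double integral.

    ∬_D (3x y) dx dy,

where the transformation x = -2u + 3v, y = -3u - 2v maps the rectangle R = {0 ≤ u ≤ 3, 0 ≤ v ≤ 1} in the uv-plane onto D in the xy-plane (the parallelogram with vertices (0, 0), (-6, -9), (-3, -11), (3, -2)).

Compute the Jacobian determinant of (x, y) with respect to (u, v):

    ∂(x,y)/∂(u,v) = | -2  3 | = (-2)(-2) - (3)(-3) = 13.
                   | -3  -2 |

Its absolute value is |J| = 13 (the area scaling factor).

Substituting x = -2u + 3v, y = -3u - 2v into the integrand,

    3x y → 18u^2 - 15u v - 18v^2,

so the integral becomes

    ∬_R (18u^2 - 15u v - 18v^2) · |J| du dv = ∫_0^3 ∫_0^1 (234u^2 - 195u v - 234v^2) dv du.

Inner (v): 234u^2 - 195u/2 - 78.
Outer (u): 5733/4.

Therefore ∬_D (3x y) dx dy = 5733/4.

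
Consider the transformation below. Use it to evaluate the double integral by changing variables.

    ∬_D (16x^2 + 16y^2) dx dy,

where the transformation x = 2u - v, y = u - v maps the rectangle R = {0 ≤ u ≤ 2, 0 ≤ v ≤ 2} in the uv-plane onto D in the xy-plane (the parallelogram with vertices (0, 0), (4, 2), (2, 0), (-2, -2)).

Compute the Jacobian determinant of (x, y) with respect to (u, v):

    ∂(x,y)/∂(u,v) = | 2  -1 | = (2)(-1) - (-1)(1) = -1.
                   | 1  -1 |

Its absolute value is |J| = 1 (the area scaling factor).

Substituting x = 2u - v, y = u - v into the integrand,

    16x^2 + 16y^2 → 80u^2 - 96u v + 32v^2,

so the integral becomes

    ∬_R (80u^2 - 96u v + 32v^2) · |J| du dv = ∫_0^2 ∫_0^2 (80u^2 - 96u v + 32v^2) dv du.

Inner (v): 160u^2 - 192u + 256/3.
Outer (u): 640/3.

Therefore ∬_D (16x^2 + 16y^2) dx dy = 640/3.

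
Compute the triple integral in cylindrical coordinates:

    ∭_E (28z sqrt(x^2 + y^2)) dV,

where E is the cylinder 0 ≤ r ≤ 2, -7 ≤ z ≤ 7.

In cylindrical coordinates, x = r cos(θ), y = r sin(θ), z = z, and dV = r dr dθ dz.

The integrand becomes 28r z, so

    ∭_E (28z sqrt(x^2 + y^2)) dV = ∫_{0}^{2π} ∫_{0}^{2} ∫_{-7}^{7} (28r z) · r dz dr dθ.

Inner (z): 0.
Middle (r from 0 to 2): 0.
Outer (θ): 0.

Therefore the triple integral equals 0.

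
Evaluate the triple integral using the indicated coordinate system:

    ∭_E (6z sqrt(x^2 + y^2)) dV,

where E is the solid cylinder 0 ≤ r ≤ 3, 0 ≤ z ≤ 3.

In cylindrical coordinates, x = r cos(θ), y = r sin(θ), z = z, and dV = r dr dθ dz.

The integrand becomes 6r z, so

    ∭_E (6z sqrt(x^2 + y^2)) dV = ∫_{0}^{2π} ∫_{0}^{3} ∫_{0}^{3} (6r z) · r dz dr dθ.

Inner (z): 27r^2.
Middle (r from 0 to 3): 243.
Outer (θ): 486π.

Therefore the triple integral equals 486π.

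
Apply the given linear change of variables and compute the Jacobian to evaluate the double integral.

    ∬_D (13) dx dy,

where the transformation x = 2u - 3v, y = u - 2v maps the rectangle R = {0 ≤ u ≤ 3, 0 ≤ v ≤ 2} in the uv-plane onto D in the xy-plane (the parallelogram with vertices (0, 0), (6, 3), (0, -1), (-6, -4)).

Compute the Jacobian determinant of (x, y) with respect to (u, v):

    ∂(x,y)/∂(u,v) = | 2  -3 | = (2)(-2) - (-3)(1) = -1.
                   | 1  -2 |

Its absolute value is |J| = 1 (the area scaling factor).

Substituting x = 2u - 3v, y = u - 2v into the integrand,

    13 → 13,

so the integral becomes

    ∬_R (13) · |J| du dv = ∫_0^3 ∫_0^2 (13) dv du.

Inner (v): 26.
Outer (u): 78.

Therefore ∬_D (13) dx dy = 78.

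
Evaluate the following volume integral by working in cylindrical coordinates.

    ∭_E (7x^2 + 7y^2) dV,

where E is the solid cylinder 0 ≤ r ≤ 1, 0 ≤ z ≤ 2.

In cylindrical coordinates, x = r cos(θ), y = r sin(θ), z = z, and dV = r dr dθ dz.

The integrand becomes 7r^2, so

    ∭_E (7x^2 + 7y^2) dV = ∫_{0}^{2π} ∫_{0}^{1} ∫_{0}^{2} (7r^2) · r dz dr dθ.

Inner (z): 14r^3.
Middle (r from 0 to 1): 7/2.
Outer (θ): 7π.

Therefore the triple integral equals 7π.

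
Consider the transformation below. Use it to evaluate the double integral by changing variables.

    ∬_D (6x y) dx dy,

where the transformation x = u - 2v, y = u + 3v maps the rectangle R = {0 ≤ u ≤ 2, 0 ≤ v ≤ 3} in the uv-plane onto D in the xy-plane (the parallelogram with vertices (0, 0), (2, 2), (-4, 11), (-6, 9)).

Compute the Jacobian determinant of (x, y) with respect to (u, v):

    ∂(x,y)/∂(u,v) = | 1  -2 | = (1)(3) - (-2)(1) = 5.
                   | 1  3 |

Its absolute value is |J| = 5 (the area scaling factor).

Substituting x = u - 2v, y = u + 3v into the integrand,

    6x y → 6u^2 + 6u v - 36v^2,

so the integral becomes

    ∬_R (6u^2 + 6u v - 36v^2) · |J| du dv = ∫_0^2 ∫_0^3 (30u^2 + 30u v - 180v^2) dv du.

Inner (v): 90u^2 + 135u - 1620.
Outer (u): -2730.

Therefore ∬_D (6x y) dx dy = -2730.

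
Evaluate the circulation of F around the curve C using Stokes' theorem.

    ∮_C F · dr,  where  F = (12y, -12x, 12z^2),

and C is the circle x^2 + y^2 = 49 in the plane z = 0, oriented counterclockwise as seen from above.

Let S be the flat disk x^2 + y^2 ≤ 49 in the plane z = 0, with upward unit normal n̂ = ẑ. By Stokes' theorem,

    ∮_C F · dr = ∬_S (∇ × F) · n̂ dS = ∬_D (curl F)_z dA,

where D is the disk x^2 + y^2 ≤ 49.

Compute the curl of F = (12y, -12x, 12z^2):
    (∇ × F)_x = ∂F_z/∂y - ∂F_y/∂z = 0,
    (∇ × F)_y = ∂F_x/∂z - ∂F_z/∂x = 0,
    (∇ × F)_z = ∂F_y/∂x - ∂F_x/∂y = -24.

On z = 0, (curl F)_z = -24.

Convert to polar (x = r cos θ, y = r sin θ, dA = r dr dθ); the integrand becomes -24, so

    ∬_D (curl F)_z dA = ∫_0^{2π} ∫_0^{7} (-24) · r dr dθ.

Inner (r from 0 to 7): -588.
Outer (θ from 0 to 2π): -1176π.

Therefore ∮_C F · dr = -1176π.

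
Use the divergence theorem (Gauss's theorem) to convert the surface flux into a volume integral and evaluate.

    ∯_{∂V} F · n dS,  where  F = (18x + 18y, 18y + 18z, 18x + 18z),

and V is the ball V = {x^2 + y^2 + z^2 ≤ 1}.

By the divergence theorem,

    ∯_{∂V} F · n dS = ∭_V (∇ · F) dV.

Compute the divergence:
    ∇ · F = ∂F_x/∂x + ∂F_y/∂y + ∂F_z/∂z = 18 + 18 + 18 = 54.

In spherical coordinates, x = ρ sin(φ) cos(θ), y = ρ sin(φ) sin(θ), z = ρ cos(φ), dV = ρ^2 sin(φ) dρ dφ dθ, with 0 ≤ ρ ≤ 1, 0 ≤ φ ≤ π, 0 ≤ θ ≤ 2π.

The integrand, after substitution and multiplying by the volume element, becomes (54) · ρ^2 sin(φ), so

    ∭_V (∇·F) dV = ∫_0^{2π} ∫_0^{π} ∫_0^{1} (54) · ρ^2 sin(φ) dρ dφ dθ.

Inner (ρ from 0 to 1): 18sin(φ).
Middle (φ from 0 to π): 36.
Outer (θ from 0 to 2π): 72π.

Therefore ∯_{∂V} F · n dS = 72π.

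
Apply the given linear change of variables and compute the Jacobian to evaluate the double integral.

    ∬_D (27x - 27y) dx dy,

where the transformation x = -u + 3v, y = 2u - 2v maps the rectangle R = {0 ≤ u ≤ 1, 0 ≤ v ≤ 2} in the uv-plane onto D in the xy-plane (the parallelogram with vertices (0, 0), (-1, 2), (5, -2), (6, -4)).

Compute the Jacobian determinant of (x, y) with respect to (u, v):

    ∂(x,y)/∂(u,v) = | -1  3 | = (-1)(-2) - (3)(2) = -4.
                   | 2  -2 |

Its absolute value is |J| = 4 (the area scaling factor).

Substituting x = -u + 3v, y = 2u - 2v into the integrand,

    27x - 27y → -81u + 135v,

so the integral becomes

    ∬_R (-81u + 135v) · |J| du dv = ∫_0^1 ∫_0^2 (-324u + 540v) dv du.

Inner (v): 1080 - 648u.
Outer (u): 756.

Therefore ∬_D (27x - 27y) dx dy = 756.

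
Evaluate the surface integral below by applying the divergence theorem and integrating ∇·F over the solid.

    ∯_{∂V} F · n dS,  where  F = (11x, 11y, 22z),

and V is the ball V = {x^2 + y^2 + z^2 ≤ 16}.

By the divergence theorem,

    ∯_{∂V} F · n dS = ∭_V (∇ · F) dV.

Compute the divergence:
    ∇ · F = ∂F_x/∂x + ∂F_y/∂y + ∂F_z/∂z = 11 + 11 + 22 = 44.

In spherical coordinates, x = ρ sin(φ) cos(θ), y = ρ sin(φ) sin(θ), z = ρ cos(φ), dV = ρ^2 sin(φ) dρ dφ dθ, with 0 ≤ ρ ≤ 4, 0 ≤ φ ≤ π, 0 ≤ θ ≤ 2π.

The integrand, after substitution and multiplying by the volume element, becomes (44) · ρ^2 sin(φ), so

    ∭_V (∇·F) dV = ∫_0^{2π} ∫_0^{π} ∫_0^{4} (44) · ρ^2 sin(φ) dρ dφ dθ.

Inner (ρ from 0 to 4): 2816sin(φ)/3.
Middle (φ from 0 to π): 5632/3.
Outer (θ from 0 to 2π): 11264π/3.

Therefore ∯_{∂V} F · n dS = 11264π/3.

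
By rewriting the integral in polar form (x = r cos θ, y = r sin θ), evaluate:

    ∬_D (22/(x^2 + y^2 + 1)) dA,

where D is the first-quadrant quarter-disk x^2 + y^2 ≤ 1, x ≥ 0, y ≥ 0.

The region D is 0 ≤ r ≤ 1, 0 ≤ θ ≤ π/2 in polar coordinates, where x = r cos(θ), y = r sin(θ), and dA = r dr dθ.

Under the substitution, the integrand becomes 22/(r^2 + 1), so

    ∬_D (22/(x^2 + y^2 + 1)) dA = ∫_{0}^{π/2} ∫_{0}^{1} (22/(r^2 + 1)) · r dr dθ.

Inner integral (in r): ∫_{0}^{1} (22/(r^2 + 1)) · r dr = log(2048).

Outer integral (in θ): ∫_{0}^{π/2} (log(2048)) dθ = log(2048^(π/2)).

Therefore ∬_D (22/(x^2 + y^2 + 1)) dA = log(2048^(π/2)).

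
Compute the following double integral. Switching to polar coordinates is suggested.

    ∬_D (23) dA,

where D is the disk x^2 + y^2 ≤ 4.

The region D is 0 ≤ r ≤ 2, 0 ≤ θ ≤ 2π in polar coordinates, where x = r cos(θ), y = r sin(θ), and dA = r dr dθ.

Under the substitution, the integrand becomes 23, so

    ∬_D (23) dA = ∫_{0}^{2π} ∫_{0}^{2} (23) · r dr dθ.

Inner integral (in r): ∫_{0}^{2} (23) · r dr = 46.

Outer integral (in θ): ∫_{0}^{2π} (46) dθ = 92π.

Therefore ∬_D (23) dA = 92π.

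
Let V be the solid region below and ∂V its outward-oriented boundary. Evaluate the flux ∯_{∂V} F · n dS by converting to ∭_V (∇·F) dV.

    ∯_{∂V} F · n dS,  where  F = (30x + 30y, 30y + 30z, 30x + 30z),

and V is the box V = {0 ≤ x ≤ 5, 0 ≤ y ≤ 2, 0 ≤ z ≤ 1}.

By the divergence theorem,

    ∯_{∂V} F · n dS = ∭_V (∇ · F) dV.

Compute the divergence:
    ∇ · F = ∂F_x/∂x + ∂F_y/∂y + ∂F_z/∂z = 30 + 30 + 30 = 90.

V is a rectangular box, so dV = dx dy dz with 0 ≤ x ≤ 5, 0 ≤ y ≤ 2, 0 ≤ z ≤ 1.

Integrate (90) over V as an iterated integral:

    ∭_V (∇·F) dV = ∫_0^{5} ∫_0^{2} ∫_0^{1} (90) dz dy dx.

Inner (z from 0 to 1): 90.
Middle (y from 0 to 2): 180.
Outer (x from 0 to 5): 900.

Therefore ∯_{∂V} F · n dS = 900.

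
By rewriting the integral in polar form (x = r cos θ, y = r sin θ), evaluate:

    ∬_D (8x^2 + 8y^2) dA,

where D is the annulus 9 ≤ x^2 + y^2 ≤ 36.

The region D is 3 ≤ r ≤ 6, 0 ≤ θ ≤ 2π in polar coordinates, where x = r cos(θ), y = r sin(θ), and dA = r dr dθ.

Under the substitution, the integrand becomes 8r^2, so

    ∬_D (8x^2 + 8y^2) dA = ∫_{0}^{2π} ∫_{3}^{6} (8r^2) · r dr dθ.

Inner integral (in r): ∫_{3}^{6} (8r^2) · r dr = 2430.

Outer integral (in θ): ∫_{0}^{2π} (2430) dθ = 4860π.

Therefore ∬_D (8x^2 + 8y^2) dA = 4860π.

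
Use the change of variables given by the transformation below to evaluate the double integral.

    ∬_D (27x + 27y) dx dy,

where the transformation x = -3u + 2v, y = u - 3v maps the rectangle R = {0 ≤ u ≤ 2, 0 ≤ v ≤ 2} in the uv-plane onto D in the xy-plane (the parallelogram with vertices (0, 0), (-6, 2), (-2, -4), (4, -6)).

Compute the Jacobian determinant of (x, y) with respect to (u, v):

    ∂(x,y)/∂(u,v) = | -3  2 | = (-3)(-3) - (2)(1) = 7.
                   | 1  -3 |

Its absolute value is |J| = 7 (the area scaling factor).

Substituting x = -3u + 2v, y = u - 3v into the integrand,

    27x + 27y → -54u - 27v,

so the integral becomes

    ∬_R (-54u - 27v) · |J| du dv = ∫_0^2 ∫_0^2 (-378u - 189v) dv du.

Inner (v): -756u - 378.
Outer (u): -2268.

Therefore ∬_D (27x + 27y) dx dy = -2268.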